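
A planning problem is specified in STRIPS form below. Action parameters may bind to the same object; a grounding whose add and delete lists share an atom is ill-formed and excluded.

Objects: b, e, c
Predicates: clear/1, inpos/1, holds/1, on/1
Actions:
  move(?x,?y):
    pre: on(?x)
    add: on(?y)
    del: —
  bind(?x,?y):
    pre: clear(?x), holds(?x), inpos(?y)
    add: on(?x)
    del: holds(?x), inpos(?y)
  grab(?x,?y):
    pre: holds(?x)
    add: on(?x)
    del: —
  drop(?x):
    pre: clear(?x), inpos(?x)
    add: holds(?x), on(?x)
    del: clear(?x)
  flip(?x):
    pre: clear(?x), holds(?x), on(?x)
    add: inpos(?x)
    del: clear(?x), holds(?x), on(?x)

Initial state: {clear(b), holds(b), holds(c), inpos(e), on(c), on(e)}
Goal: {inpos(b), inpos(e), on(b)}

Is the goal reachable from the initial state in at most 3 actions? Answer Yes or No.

1. move(e,b)  →  {clear(b), holds(b), holds(c), inpos(e), on(b), on(c), on(e)}
2. flip(b)  →  {holds(c), inpos(b), inpos(e), on(c), on(e)}
3. move(e,b)  →  {holds(c), inpos(b), inpos(e), on(b), on(c), on(e)}
optimal plan length = 3; 3 ≤ 3

Yes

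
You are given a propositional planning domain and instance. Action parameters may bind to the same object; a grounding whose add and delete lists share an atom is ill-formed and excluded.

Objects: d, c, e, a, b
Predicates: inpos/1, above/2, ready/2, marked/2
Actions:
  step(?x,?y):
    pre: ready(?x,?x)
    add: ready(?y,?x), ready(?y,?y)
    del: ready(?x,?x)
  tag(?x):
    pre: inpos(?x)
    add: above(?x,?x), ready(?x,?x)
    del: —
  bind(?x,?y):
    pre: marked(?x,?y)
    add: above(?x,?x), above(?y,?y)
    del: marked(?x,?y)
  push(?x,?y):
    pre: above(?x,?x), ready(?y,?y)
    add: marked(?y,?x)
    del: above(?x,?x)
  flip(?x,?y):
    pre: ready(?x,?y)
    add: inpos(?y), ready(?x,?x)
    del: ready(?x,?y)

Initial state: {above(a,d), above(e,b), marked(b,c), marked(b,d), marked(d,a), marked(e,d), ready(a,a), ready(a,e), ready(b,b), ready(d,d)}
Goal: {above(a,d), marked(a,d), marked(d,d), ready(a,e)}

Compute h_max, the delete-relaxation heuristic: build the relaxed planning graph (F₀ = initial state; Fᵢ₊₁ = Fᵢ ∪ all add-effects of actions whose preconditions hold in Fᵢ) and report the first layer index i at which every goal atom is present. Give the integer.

2

F0 = init (10 atoms)
F1 = F0 ∪ {above(a,a), above(b,b), above(c,c), above(d,d), above(e,e), inpos(e), ready(a,b), ready(a,d), ready(b,a), ready(b,d), ready(c,a), ready(c,b), ready(c,c), ready(c,d), ready(d,a), ready(d,b), ready(e,a), ready(e,b), ready(e,d), ready(e,e)}  (30 atoms)
F2 = F1 ∪ {inpos(a), inpos(b), inpos(d), marked(a,a), marked(a,b), marked(a,c), marked(a,d), marked(a,e), marked(b,a), marked(b,b), marked(b,e), marked(c,a), marked(c,b), marked(c,c), marked(c,d), marked(c,e), marked(d,b), marked(d,c), marked(d,d), marked(d,e), marked(e,a), marked(e,b), marked(e,c), marked(e,e), ready(a,c), ready(b,c), ready(b,e), ready(c,e), ready(d,c), ready(d,e), ready(e,c)}  (61 atoms)
goal ⊆ F2  ⇒  h_max = 2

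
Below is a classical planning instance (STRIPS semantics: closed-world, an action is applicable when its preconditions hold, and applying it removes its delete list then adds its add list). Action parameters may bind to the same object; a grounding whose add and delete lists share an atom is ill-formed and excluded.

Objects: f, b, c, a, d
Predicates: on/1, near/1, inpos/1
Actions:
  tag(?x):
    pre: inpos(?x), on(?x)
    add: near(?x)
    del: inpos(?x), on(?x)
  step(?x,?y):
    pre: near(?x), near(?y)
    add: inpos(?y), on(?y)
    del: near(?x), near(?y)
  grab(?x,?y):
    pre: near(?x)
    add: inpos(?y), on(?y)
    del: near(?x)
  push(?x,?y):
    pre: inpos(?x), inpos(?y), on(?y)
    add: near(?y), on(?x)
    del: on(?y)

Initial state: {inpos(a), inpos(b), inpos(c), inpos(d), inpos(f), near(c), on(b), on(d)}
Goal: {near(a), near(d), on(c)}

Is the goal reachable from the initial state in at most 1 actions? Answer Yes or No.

No

1. push(a,d)  →  {inpos(a), inpos(b), inpos(c), inpos(d), inpos(f), near(c), near(d), on(a), on(b)}
2. push(c,a)  →  {inpos(a), inpos(b), inpos(c), inpos(d), inpos(f), near(a), near(c), near(d), on(b), on(c)}
optimal plan length = 2; 2 > 1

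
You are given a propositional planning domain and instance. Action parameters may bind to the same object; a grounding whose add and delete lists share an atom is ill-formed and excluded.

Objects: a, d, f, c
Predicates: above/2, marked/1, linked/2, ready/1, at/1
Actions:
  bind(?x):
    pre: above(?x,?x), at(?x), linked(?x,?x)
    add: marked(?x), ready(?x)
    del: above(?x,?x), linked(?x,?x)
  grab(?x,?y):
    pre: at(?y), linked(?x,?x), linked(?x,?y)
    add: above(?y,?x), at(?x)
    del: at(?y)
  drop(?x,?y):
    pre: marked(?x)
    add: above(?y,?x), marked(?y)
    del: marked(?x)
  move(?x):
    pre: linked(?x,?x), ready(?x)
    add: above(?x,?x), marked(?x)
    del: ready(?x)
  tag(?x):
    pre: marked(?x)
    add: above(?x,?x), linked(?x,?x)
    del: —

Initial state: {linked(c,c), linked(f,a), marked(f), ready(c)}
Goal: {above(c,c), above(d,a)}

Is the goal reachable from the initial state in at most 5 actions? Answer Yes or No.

1. drop(f,a)  →  {above(a,f), linked(c,c), linked(f,a), marked(a), ready(c)}
2. drop(a,d)  →  {above(a,f), above(d,a), linked(c,c), linked(f,a), marked(d), ready(c)}
3. move(c)  →  {above(a,f), above(c,c), above(d,a), linked(c,c), linked(f,a), marked(c), marked(d)}
optimal plan length = 3; 3 ≤ 5

Yes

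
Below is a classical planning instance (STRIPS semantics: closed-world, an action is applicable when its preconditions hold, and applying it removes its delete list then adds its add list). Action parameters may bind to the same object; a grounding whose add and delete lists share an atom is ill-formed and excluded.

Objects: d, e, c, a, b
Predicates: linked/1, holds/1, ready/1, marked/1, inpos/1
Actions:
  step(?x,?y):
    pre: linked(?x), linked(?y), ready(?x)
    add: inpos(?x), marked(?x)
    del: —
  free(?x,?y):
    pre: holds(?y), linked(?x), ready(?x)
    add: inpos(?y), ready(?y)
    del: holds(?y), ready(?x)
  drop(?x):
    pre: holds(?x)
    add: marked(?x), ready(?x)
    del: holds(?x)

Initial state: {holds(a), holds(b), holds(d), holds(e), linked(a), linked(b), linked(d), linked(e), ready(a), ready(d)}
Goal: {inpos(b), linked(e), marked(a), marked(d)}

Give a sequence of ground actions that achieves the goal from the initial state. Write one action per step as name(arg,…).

step(d,d); step(a,d); free(d,b)

1. step(d,d)  →  {holds(a), holds(b), holds(d), holds(e), inpos(d), linked(a), linked(b), linked(d), linked(e), marked(d), ready(a), ready(d)}
2. step(a,d)  →  {holds(a), holds(b), holds(d), holds(e), inpos(a), inpos(d), linked(a), linked(b), linked(d), linked(e), marked(a), marked(d), ready(a), ready(d)}
3. free(d,b)  →  {holds(a), holds(d), holds(e), inpos(a), inpos(b), inpos(d), linked(a), linked(b), linked(d), linked(e), marked(a), marked(d), ready(a), ready(b)}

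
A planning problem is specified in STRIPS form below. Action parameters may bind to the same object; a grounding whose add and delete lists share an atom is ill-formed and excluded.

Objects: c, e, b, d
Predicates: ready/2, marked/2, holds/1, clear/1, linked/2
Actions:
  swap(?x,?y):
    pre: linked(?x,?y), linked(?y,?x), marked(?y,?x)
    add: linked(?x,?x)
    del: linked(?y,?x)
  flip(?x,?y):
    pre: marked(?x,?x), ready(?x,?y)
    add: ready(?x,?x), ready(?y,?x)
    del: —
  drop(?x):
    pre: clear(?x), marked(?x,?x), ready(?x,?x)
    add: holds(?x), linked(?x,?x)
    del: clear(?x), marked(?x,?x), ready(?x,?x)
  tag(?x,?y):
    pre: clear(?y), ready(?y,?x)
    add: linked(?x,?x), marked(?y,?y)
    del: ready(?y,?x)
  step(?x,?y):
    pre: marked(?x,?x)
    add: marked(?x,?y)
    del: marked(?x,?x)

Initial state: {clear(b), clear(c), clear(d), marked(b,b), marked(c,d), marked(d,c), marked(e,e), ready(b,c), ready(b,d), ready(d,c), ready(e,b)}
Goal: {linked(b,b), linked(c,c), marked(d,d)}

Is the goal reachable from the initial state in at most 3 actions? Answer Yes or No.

1. flip(b,c)  →  {clear(b), clear(c), clear(d), marked(b,b), marked(c,d), marked(d,c), marked(e,e), ready(b,b), ready(b,c), ready(b,d), ready(c,b), ready(d,c), ready(e,b)}
2. drop(b)  →  {clear(c), clear(d), holds(b), linked(b,b), marked(c,d), marked(d,c), marked(e,e), ready(b,c), ready(b,d), ready(c,b), ready(d,c), ready(e,b)}
3. tag(c,d)  →  {clear(c), clear(d), holds(b), linked(b,b), linked(c,c), marked(c,d), marked(d,c), marked(d,d), marked(e,e), ready(b,c), ready(b,d), ready(c,b), ready(e,b)}
optimal plan length = 3; 3 ≤ 3

Yes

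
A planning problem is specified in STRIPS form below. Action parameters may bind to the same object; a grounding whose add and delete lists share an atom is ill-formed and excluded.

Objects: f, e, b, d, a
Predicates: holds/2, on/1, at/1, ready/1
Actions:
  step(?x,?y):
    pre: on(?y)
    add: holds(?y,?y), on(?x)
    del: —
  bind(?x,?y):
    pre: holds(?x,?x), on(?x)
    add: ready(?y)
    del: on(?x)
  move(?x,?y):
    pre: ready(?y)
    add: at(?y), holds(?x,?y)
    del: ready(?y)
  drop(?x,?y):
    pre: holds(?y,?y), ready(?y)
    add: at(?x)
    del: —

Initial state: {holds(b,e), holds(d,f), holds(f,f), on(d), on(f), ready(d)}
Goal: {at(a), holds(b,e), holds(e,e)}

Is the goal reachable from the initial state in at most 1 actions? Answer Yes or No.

1. step(e,d)  →  {holds(b,e), holds(d,d), holds(d,f), holds(f,f), on(d), on(e), on(f), ready(d)}
2. step(f,e)  →  {holds(b,e), holds(d,d), holds(d,f), holds(e,e), holds(f,f), on(d), on(e), on(f), ready(d)}
3. drop(a,d)  →  {at(a), holds(b,e), holds(d,d), holds(d,f), holds(e,e), holds(f,f), on(d), on(e), on(f), ready(d)}
optimal plan length = 3; 3 > 1

No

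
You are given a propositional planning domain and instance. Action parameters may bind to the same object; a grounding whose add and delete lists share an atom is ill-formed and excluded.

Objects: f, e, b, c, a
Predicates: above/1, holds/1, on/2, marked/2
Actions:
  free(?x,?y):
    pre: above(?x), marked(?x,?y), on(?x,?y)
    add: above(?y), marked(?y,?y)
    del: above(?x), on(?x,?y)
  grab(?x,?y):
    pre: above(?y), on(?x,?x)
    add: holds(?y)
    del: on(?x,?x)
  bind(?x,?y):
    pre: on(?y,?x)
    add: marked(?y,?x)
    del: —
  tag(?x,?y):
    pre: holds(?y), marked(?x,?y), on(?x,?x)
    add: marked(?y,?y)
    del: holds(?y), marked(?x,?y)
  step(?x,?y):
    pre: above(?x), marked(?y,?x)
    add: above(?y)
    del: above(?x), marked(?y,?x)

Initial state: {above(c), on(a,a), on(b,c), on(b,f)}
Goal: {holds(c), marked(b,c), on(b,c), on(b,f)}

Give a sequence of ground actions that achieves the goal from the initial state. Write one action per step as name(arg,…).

grab(a,c); bind(c,b)

1. grab(a,c)  →  {above(c), holds(c), on(b,c), on(b,f)}
2. bind(c,b)  →  {above(c), holds(c), marked(b,c), on(b,c), on(b,f)}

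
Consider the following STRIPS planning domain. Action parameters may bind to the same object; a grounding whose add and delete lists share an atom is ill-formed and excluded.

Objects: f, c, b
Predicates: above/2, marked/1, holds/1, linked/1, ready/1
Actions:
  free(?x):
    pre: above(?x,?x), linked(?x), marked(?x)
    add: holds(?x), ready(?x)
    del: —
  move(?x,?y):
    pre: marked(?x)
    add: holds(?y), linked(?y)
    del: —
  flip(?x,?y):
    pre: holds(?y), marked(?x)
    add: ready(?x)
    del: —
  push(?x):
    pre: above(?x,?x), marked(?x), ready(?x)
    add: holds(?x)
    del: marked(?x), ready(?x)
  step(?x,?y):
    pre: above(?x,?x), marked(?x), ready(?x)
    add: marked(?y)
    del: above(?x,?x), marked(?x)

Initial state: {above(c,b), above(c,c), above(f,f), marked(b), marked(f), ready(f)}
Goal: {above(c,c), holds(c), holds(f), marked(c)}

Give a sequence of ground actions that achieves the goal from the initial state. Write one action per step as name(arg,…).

1. move(f,f)  →  {above(c,b), above(c,c), above(f,f), holds(f), linked(f), marked(b), marked(f), ready(f)}
2. move(f,c)  →  {above(c,b), above(c,c), above(f,f), holds(c), holds(f), linked(c), linked(f), marked(b), marked(f), ready(f)}
3. step(f,c)  →  {above(c,b), above(c,c), holds(c), holds(f), linked(c), linked(f), marked(b), marked(c), ready(f)}

move(f,f); move(f,c); step(f,c)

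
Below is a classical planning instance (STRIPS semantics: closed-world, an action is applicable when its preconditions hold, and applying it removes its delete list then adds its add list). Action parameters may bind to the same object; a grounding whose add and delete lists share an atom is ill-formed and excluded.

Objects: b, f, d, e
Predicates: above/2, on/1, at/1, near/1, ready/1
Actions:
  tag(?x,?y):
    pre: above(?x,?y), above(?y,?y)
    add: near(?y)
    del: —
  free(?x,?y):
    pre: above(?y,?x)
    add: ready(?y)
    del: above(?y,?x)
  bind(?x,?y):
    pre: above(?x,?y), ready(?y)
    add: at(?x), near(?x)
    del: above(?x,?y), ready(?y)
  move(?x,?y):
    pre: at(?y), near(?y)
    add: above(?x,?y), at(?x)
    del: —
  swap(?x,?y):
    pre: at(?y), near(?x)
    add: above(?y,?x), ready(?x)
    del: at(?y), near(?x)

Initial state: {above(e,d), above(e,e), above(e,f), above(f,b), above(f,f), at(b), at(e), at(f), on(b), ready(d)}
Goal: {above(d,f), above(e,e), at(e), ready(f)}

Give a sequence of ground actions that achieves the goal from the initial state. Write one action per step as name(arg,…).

tag(f,f); free(b,f); move(d,f)

1. tag(f,f)  →  {above(e,d), above(e,e), above(e,f), above(f,b), above(f,f), at(b), at(e), at(f), near(f), on(b), ready(d)}
2. free(b,f)  →  {above(e,d), above(e,e), above(e,f), above(f,f), at(b), at(e), at(f), near(f), on(b), ready(d), ready(f)}
3. move(d,f)  →  {above(d,f), above(e,d), above(e,e), above(e,f), above(f,f), at(b), at(d), at(e), at(f), near(f), on(b), ready(d), ready(f)}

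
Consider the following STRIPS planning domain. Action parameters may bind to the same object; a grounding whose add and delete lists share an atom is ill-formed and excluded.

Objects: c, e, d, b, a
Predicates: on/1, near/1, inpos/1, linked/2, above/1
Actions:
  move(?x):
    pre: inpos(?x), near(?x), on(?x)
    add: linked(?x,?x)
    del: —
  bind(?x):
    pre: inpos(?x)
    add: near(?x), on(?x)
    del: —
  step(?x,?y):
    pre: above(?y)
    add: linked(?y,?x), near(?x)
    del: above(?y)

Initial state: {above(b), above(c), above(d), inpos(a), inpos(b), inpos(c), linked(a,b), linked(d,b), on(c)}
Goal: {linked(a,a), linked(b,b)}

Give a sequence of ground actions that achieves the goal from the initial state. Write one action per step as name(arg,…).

bind(a); move(a); step(b,b)

1. bind(a)  →  {above(b), above(c), above(d), inpos(a), inpos(b), inpos(c), linked(a,b), linked(d,b), near(a), on(a), on(c)}
2. move(a)  →  {above(b), above(c), above(d), inpos(a), inpos(b), inpos(c), linked(a,a), linked(a,b), linked(d,b), near(a), on(a), on(c)}
3. step(b,b)  →  {above(c), above(d), inpos(a), inpos(b), inpos(c), linked(a,a), linked(a,b), linked(b,b), linked(d,b), near(a), near(b), on(a), on(c)}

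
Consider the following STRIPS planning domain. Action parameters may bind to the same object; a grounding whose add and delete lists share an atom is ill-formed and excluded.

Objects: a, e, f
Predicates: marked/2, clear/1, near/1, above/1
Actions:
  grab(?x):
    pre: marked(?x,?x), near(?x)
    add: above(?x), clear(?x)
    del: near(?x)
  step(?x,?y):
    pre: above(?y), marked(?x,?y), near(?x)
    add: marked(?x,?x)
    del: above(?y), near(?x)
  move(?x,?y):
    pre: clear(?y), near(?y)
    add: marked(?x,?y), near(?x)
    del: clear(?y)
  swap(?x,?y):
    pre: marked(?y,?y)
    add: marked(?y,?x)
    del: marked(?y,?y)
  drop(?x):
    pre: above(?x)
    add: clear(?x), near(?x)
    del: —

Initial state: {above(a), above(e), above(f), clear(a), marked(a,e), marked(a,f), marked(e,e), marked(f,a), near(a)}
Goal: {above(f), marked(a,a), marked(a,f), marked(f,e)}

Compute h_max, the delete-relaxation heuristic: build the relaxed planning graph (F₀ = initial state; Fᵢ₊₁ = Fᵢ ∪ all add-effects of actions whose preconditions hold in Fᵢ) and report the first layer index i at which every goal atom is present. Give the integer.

F0 = init (9 atoms)
F1 = F0 ∪ {clear(e), clear(f), marked(a,a), marked(e,a), marked(e,f), near(e), near(f)}  (16 atoms)
F2 = F1 ∪ {marked(f,e), marked(f,f)}  (18 atoms)
goal ⊆ F2  ⇒  h_max = 2

2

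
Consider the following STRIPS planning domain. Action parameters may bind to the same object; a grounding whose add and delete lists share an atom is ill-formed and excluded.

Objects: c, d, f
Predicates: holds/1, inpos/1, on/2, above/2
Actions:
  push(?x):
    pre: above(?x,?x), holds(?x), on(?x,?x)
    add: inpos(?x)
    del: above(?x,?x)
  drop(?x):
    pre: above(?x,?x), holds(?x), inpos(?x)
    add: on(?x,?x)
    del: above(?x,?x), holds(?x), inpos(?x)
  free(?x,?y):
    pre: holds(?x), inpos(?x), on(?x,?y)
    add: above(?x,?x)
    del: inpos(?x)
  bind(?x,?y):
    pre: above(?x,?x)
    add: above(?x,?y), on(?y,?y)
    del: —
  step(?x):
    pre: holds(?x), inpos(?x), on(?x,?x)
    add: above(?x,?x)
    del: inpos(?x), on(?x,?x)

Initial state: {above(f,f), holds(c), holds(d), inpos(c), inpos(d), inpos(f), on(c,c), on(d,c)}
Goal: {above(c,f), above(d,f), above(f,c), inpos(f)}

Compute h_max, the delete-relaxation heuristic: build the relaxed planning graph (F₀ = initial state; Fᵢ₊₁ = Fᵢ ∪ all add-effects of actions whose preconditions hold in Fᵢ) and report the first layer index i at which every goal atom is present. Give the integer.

2

F0 = init (8 atoms)
F1 = F0 ∪ {above(c,c), above(d,d), above(f,c), above(f,d), on(d,d), on(f,f)}  (14 atoms)
F2 = F1 ∪ {above(c,d), above(c,f), above(d,c), above(d,f)}  (18 atoms)
goal ⊆ F2  ⇒  h_max = 2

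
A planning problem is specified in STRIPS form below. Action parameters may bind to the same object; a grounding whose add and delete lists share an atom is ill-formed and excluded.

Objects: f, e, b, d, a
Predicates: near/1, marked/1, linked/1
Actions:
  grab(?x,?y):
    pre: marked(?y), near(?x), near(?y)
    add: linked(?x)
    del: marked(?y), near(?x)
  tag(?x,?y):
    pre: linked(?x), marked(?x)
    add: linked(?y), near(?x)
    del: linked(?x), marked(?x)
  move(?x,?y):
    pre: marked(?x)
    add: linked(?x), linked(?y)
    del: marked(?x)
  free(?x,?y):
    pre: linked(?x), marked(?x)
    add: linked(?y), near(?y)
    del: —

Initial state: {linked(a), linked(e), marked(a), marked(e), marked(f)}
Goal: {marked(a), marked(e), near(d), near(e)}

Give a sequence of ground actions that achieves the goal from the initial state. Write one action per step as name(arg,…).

free(e,e); free(e,d)

1. free(e,e)  →  {linked(a), linked(e), marked(a), marked(e), marked(f), near(e)}
2. free(e,d)  →  {linked(a), linked(d), linked(e), marked(a), marked(e), marked(f), near(d), near(e)}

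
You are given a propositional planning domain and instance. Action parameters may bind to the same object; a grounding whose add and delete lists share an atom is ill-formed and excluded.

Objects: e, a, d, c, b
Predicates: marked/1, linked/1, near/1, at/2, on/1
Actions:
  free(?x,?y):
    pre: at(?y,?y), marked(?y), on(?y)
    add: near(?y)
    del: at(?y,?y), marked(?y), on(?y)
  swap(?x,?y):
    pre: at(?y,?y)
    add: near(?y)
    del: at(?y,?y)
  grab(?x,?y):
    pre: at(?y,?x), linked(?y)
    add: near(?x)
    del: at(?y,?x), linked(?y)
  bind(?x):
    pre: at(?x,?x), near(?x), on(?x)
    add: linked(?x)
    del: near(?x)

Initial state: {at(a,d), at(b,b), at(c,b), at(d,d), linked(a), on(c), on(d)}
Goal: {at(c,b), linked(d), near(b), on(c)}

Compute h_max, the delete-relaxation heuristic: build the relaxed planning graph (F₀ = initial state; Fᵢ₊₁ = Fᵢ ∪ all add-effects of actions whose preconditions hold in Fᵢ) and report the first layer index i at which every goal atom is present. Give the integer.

F0 = init (7 atoms)
F1 = F0 ∪ {near(b), near(d)}  (9 atoms)
F2 = F1 ∪ {linked(d)}  (10 atoms)
goal ⊆ F2  ⇒  h_max = 2

2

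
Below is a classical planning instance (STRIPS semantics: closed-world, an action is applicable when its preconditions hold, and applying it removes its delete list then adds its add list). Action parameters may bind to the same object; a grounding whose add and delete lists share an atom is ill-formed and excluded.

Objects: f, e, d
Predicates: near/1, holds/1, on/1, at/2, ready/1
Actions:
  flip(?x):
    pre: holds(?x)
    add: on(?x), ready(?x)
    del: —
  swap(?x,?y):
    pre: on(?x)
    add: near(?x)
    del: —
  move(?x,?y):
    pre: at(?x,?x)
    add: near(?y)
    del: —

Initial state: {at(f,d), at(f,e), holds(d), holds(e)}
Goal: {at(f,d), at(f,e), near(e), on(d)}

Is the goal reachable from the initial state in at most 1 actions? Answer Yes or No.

1. flip(e)  →  {at(f,d), at(f,e), holds(d), holds(e), on(e), ready(e)}
2. flip(d)  →  {at(f,d), at(f,e), holds(d), holds(e), on(d), on(e), ready(d), ready(e)}
3. swap(e,f)  →  {at(f,d), at(f,e), holds(d), holds(e), near(e), on(d), on(e), ready(d), ready(e)}
optimal plan length = 3; 3 > 1

No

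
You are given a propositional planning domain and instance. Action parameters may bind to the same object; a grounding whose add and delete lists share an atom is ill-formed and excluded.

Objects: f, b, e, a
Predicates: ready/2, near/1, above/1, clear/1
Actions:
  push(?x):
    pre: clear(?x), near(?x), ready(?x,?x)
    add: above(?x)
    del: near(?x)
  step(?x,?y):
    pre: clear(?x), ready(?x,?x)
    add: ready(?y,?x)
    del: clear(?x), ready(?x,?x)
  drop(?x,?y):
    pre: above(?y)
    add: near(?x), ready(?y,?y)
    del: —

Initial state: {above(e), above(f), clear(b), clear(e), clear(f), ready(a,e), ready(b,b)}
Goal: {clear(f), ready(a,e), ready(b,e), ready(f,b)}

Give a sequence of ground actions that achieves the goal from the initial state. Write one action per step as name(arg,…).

step(b,f); drop(f,e); step(e,b)

1. step(b,f)  →  {above(e), above(f), clear(e), clear(f), ready(a,e), ready(f,b)}
2. drop(f,e)  →  {above(e), above(f), clear(e), clear(f), near(f), ready(a,e), ready(e,e), ready(f,b)}
3. step(e,b)  →  {above(e), above(f), clear(f), near(f), ready(a,e), ready(b,e), ready(f,b)}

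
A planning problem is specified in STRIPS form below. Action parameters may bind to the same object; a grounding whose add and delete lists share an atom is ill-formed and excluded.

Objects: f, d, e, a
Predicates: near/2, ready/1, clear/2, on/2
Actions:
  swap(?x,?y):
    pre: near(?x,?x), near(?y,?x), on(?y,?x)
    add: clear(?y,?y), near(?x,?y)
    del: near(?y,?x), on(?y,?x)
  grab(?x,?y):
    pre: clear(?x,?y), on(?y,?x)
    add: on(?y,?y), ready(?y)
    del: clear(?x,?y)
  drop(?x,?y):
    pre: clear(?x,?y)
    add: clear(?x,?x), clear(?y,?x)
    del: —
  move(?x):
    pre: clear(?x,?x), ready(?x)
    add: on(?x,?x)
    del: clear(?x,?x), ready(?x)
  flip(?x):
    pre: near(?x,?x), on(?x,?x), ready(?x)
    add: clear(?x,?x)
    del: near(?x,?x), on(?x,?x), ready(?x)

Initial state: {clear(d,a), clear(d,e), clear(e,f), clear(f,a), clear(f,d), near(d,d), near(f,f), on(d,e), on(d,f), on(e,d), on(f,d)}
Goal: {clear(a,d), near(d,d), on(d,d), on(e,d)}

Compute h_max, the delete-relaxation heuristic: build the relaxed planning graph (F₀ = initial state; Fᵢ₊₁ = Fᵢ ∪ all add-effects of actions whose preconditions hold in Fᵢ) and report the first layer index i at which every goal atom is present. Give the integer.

F0 = init (11 atoms)
F1 = F0 ∪ {clear(a,d), clear(a,f), clear(d,d), clear(d,f), clear(e,d), clear(e,e), clear(f,e), clear(f,f), on(d,d), on(e,e), ready(d), ready(e)}  (23 atoms)
goal ⊆ F1  ⇒  h_max = 1

1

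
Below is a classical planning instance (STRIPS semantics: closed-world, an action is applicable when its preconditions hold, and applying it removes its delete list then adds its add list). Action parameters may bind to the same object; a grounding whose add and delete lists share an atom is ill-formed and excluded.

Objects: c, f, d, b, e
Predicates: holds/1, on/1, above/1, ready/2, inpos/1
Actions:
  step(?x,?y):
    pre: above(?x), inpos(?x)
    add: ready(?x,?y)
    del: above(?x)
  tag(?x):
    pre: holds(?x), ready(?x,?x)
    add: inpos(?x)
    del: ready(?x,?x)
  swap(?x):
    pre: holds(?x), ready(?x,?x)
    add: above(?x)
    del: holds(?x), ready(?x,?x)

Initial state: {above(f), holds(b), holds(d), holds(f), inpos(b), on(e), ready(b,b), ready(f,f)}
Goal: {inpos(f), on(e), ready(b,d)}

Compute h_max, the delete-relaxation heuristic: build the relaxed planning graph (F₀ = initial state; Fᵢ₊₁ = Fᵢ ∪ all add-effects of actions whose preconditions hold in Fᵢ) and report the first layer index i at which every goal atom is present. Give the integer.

F0 = init (8 atoms)
F1 = F0 ∪ {above(b), inpos(f)}  (10 atoms)
F2 = F1 ∪ {ready(b,c), ready(b,d), ready(b,e), ready(b,f), ready(f,b), ready(f,c), ready(f,d), ready(f,e)}  (18 atoms)
goal ⊆ F2  ⇒  h_max = 2

2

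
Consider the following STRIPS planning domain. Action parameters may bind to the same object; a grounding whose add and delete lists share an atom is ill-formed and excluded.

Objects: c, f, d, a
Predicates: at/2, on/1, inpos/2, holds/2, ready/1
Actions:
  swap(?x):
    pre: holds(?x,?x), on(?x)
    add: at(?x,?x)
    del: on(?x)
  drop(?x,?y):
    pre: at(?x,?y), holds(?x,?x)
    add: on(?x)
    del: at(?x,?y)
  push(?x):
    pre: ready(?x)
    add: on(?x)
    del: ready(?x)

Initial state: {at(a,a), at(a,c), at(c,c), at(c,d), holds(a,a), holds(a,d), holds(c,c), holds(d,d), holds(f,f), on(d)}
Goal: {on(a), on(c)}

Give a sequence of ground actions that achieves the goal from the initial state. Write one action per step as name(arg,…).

1. drop(c,c)  →  {at(a,a), at(a,c), at(c,d), holds(a,a), holds(a,d), holds(c,c), holds(d,d), holds(f,f), on(c), on(d)}
2. drop(a,c)  →  {at(a,a), at(c,d), holds(a,a), holds(a,d), holds(c,c), holds(d,d), holds(f,f), on(a), on(c), on(d)}

drop(c,c); drop(a,c)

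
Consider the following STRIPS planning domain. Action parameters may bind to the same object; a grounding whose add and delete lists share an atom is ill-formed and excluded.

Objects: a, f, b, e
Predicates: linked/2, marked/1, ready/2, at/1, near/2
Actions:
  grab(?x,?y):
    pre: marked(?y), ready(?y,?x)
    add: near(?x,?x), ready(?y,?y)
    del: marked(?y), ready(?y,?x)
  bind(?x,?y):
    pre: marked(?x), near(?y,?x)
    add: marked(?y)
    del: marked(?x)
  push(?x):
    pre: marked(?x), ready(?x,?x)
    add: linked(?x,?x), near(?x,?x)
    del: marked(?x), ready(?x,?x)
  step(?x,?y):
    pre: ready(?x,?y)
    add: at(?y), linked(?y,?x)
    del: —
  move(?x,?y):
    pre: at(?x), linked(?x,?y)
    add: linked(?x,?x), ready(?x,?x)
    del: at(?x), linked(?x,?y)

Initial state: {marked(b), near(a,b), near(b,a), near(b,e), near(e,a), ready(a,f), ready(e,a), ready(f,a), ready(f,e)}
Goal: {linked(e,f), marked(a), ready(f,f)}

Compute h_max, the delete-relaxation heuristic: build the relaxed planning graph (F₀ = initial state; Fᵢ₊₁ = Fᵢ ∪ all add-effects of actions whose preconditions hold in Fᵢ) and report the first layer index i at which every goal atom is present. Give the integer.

F0 = init (9 atoms)
F1 = F0 ∪ {at(a), at(e), at(f), linked(a,e), linked(a,f), linked(e,f), linked(f,a), marked(a)}  (17 atoms)
F2 = F1 ∪ {linked(a,a), linked(e,e), linked(f,f), marked(e), near(f,f), ready(a,a), ready(e,e), ready(f,f)}  (25 atoms)
goal ⊆ F2  ⇒  h_max = 2

2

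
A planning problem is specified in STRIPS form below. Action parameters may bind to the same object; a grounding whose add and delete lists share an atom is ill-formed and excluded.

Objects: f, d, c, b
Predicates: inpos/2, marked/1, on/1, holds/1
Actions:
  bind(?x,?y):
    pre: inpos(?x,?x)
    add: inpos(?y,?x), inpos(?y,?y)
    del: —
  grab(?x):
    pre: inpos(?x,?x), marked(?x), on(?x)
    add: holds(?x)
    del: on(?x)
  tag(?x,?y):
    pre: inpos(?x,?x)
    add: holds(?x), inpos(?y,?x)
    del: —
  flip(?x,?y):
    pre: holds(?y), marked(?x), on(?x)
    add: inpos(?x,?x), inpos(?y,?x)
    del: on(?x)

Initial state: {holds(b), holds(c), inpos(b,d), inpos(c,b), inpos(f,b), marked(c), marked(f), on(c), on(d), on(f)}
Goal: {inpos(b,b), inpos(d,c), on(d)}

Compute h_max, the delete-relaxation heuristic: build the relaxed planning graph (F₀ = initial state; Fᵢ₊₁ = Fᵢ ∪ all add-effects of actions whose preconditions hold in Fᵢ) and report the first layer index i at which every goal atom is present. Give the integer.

F0 = init (10 atoms)
F1 = F0 ∪ {inpos(b,c), inpos(b,f), inpos(c,c), inpos(c,f), inpos(f,f)}  (15 atoms)
F2 = F1 ∪ {holds(f), inpos(b,b), inpos(d,c), inpos(d,d), inpos(d,f), inpos(f,c)}  (21 atoms)
goal ⊆ F2  ⇒  h_max = 2

2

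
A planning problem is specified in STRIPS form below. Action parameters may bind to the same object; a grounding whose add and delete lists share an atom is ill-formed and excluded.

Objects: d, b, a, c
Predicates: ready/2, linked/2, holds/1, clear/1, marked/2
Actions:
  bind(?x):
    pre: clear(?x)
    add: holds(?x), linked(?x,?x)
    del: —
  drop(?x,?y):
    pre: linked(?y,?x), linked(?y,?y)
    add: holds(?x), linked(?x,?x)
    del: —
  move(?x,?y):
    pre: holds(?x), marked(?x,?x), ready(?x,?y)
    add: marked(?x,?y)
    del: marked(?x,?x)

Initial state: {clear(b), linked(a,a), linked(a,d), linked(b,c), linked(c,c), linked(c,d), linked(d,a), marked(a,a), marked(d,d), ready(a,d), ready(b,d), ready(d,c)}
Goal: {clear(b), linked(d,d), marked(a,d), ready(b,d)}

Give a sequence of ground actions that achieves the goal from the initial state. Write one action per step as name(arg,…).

1. drop(d,a)  →  {clear(b), holds(d), linked(a,a), linked(a,d), linked(b,c), linked(c,c), linked(c,d), linked(d,a), linked(d,d), marked(a,a), marked(d,d), ready(a,d), ready(b,d), ready(d,c)}
2. drop(a,d)  →  {clear(b), holds(a), holds(d), linked(a,a), linked(a,d), linked(b,c), linked(c,c), linked(c,d), linked(d,a), linked(d,d), marked(a,a), marked(d,d), ready(a,d), ready(b,d), ready(d,c)}
3. move(a,d)  →  {clear(b), holds(a), holds(d), linked(a,a), linked(a,d), linked(b,c), linked(c,c), linked(c,d), linked(d,a), linked(d,d), marked(a,d), marked(d,d), ready(a,d), ready(b,d), ready(d,c)}

drop(d,a); drop(a,d); move(a,d)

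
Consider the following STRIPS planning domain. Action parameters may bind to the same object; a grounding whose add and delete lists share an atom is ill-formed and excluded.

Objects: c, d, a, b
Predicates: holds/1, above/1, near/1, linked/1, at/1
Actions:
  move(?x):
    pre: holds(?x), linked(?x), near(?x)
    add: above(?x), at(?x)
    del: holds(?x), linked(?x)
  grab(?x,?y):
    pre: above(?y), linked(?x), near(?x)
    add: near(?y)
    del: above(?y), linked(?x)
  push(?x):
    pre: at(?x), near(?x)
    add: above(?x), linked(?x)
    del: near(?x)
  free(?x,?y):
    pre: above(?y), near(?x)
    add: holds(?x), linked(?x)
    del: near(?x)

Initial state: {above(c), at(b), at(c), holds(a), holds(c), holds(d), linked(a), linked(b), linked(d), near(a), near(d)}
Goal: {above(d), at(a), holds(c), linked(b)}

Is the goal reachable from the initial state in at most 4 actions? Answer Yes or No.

1. move(d)  →  {above(c), above(d), at(b), at(c), at(d), holds(a), holds(c), linked(a), linked(b), near(a), near(d)}
2. move(a)  →  {above(a), above(c), above(d), at(a), at(b), at(c), at(d), holds(c), linked(b), near(a), near(d)}
optimal plan length = 2; 2 ≤ 4

Yes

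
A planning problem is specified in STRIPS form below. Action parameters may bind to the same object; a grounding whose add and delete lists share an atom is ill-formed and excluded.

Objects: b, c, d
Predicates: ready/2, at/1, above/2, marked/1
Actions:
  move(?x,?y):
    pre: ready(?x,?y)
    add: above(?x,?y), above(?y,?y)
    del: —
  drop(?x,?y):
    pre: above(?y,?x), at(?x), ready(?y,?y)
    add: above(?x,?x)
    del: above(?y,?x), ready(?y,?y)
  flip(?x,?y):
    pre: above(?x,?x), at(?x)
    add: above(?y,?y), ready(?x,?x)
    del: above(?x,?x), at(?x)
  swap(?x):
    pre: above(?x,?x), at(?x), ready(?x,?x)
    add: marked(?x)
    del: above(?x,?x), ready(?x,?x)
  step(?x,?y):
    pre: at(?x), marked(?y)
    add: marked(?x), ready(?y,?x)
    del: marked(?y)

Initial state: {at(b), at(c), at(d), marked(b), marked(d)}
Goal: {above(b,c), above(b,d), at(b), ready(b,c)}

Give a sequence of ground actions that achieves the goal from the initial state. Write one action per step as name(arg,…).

1. step(c,b)  →  {at(b), at(c), at(d), marked(c), marked(d), ready(b,c)}
2. move(b,c)  →  {above(b,c), above(c,c), at(b), at(c), at(d), marked(c), marked(d), ready(b,c)}
3. step(b,c)  →  {above(b,c), above(c,c), at(b), at(c), at(d), marked(b), marked(d), ready(b,c), ready(c,b)}
4. step(d,b)  →  {above(b,c), above(c,c), at(b), at(c), at(d), marked(d), ready(b,c), ready(b,d), ready(c,b)}
5. move(b,d)  →  {above(b,c), above(b,d), above(c,c), above(d,d), at(b), at(c), at(d), marked(d), ready(b,c), ready(b,d), ready(c,b)}

step(c,b); move(b,c); step(b,c); step(d,b); move(b,d)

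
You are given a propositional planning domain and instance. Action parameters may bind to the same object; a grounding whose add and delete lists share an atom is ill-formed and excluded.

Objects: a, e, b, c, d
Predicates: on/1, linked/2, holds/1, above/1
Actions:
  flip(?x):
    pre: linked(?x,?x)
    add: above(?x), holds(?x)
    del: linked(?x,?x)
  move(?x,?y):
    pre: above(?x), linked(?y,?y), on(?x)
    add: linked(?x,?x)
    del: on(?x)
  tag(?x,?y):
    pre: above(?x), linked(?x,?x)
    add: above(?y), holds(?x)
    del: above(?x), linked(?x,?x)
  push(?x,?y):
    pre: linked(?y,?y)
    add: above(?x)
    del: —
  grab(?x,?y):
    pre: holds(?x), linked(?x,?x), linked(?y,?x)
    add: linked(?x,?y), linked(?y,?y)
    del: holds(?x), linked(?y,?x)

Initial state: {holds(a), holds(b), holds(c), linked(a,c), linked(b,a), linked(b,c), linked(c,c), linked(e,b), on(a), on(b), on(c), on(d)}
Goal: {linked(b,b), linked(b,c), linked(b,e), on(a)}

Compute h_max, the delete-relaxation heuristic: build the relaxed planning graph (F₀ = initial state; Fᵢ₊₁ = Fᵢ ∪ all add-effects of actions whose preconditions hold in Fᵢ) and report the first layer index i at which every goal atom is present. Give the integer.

F0 = init (12 atoms)
F1 = F0 ∪ {above(a), above(b), above(c), above(d), above(e), linked(a,a), linked(b,b), linked(c,a), linked(c,b)}  (21 atoms)
F2 = F1 ∪ {linked(a,b), linked(b,e), linked(d,d), linked(e,e)}  (25 atoms)
goal ⊆ F2  ⇒  h_max = 2

2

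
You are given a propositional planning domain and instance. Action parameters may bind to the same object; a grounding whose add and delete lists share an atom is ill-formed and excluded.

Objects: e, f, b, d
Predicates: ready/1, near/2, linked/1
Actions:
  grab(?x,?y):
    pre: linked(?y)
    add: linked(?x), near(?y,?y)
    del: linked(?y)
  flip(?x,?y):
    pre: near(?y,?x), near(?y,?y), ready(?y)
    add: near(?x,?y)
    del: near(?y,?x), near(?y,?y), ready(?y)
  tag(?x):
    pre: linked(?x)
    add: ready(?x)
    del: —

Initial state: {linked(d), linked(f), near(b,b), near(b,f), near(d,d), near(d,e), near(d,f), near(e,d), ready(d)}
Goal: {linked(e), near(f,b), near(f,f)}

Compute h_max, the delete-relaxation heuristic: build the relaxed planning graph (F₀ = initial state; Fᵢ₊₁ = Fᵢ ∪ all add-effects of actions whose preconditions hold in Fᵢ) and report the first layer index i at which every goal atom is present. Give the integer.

F0 = init (9 atoms)
F1 = F0 ∪ {linked(b), linked(e), near(f,d), near(f,f), ready(f)}  (14 atoms)
F2 = F1 ∪ {near(e,e), ready(b), ready(e)}  (17 atoms)
F3 = F2 ∪ {near(f,b)}  (18 atoms)
goal ⊆ F3  ⇒  h_max = 3

3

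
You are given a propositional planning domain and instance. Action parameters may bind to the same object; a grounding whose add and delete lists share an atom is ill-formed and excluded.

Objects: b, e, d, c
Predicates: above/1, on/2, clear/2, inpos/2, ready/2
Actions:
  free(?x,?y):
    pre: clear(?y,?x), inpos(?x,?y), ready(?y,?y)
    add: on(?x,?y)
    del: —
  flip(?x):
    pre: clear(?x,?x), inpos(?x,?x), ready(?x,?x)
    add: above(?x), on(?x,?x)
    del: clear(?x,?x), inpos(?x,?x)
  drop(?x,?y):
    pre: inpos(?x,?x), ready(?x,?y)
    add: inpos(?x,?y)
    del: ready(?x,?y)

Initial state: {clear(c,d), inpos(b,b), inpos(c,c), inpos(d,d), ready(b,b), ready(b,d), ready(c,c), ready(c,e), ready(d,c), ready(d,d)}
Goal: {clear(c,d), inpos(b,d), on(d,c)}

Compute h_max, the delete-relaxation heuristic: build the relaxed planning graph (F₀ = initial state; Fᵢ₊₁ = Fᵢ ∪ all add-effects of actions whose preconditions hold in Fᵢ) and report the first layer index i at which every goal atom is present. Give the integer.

2

F0 = init (10 atoms)
F1 = F0 ∪ {inpos(b,d), inpos(c,e), inpos(d,c)}  (13 atoms)
F2 = F1 ∪ {on(d,c)}  (14 atoms)
goal ⊆ F2  ⇒  h_max = 2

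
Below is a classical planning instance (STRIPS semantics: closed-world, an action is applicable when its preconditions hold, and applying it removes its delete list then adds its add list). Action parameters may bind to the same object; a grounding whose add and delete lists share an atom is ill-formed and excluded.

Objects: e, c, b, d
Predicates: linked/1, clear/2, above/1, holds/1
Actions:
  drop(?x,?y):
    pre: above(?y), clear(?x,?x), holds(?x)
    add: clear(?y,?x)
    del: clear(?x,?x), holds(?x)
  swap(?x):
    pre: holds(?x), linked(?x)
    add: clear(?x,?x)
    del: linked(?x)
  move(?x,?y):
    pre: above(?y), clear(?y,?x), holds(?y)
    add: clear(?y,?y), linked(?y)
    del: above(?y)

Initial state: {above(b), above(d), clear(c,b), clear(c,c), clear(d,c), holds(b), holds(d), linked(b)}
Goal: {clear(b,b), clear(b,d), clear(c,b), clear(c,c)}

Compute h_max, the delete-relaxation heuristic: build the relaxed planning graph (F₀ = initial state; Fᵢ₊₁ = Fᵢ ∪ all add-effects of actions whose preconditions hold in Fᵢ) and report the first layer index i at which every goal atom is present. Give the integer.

2

F0 = init (8 atoms)
F1 = F0 ∪ {clear(b,b), clear(d,d), linked(d)}  (11 atoms)
F2 = F1 ∪ {clear(b,d), clear(d,b)}  (13 atoms)
goal ⊆ F2  ⇒  h_max = 2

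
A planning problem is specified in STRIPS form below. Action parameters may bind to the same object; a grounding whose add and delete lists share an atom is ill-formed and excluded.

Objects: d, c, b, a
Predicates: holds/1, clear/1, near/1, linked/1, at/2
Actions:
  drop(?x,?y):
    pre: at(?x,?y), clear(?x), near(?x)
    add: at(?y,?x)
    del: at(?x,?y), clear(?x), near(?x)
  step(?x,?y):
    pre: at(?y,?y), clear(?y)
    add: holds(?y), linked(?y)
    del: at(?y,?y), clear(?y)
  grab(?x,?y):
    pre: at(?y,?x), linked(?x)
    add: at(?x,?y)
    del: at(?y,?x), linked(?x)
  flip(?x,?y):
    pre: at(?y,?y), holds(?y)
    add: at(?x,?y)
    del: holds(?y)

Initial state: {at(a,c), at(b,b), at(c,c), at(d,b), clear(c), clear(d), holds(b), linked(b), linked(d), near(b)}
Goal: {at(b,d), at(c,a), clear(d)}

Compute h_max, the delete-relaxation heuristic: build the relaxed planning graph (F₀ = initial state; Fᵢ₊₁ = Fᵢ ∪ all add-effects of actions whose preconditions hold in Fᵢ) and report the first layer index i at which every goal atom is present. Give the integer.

2

F0 = init (10 atoms)
F1 = F0 ∪ {at(a,b), at(b,d), at(c,b), holds(c), linked(c)}  (15 atoms)
F2 = F1 ∪ {at(b,a), at(b,c), at(c,a), at(d,c)}  (19 atoms)
goal ⊆ F2  ⇒  h_max = 2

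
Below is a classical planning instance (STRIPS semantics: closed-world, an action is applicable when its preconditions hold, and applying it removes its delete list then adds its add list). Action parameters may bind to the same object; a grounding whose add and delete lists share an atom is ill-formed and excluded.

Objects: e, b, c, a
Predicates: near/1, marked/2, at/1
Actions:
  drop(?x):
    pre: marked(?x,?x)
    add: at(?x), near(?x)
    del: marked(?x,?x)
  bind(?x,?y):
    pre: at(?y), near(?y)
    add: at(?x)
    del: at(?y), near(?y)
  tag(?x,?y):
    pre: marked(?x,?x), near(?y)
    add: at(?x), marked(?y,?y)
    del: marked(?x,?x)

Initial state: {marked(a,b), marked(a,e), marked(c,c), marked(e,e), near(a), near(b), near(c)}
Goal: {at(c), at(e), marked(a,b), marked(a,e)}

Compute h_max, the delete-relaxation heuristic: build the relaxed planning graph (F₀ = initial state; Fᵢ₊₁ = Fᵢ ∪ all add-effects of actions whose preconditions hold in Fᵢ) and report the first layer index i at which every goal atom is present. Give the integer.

F0 = init (7 atoms)
F1 = F0 ∪ {at(c), at(e), marked(a,a), marked(b,b), near(e)}  (12 atoms)
goal ⊆ F1  ⇒  h_max = 1

1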